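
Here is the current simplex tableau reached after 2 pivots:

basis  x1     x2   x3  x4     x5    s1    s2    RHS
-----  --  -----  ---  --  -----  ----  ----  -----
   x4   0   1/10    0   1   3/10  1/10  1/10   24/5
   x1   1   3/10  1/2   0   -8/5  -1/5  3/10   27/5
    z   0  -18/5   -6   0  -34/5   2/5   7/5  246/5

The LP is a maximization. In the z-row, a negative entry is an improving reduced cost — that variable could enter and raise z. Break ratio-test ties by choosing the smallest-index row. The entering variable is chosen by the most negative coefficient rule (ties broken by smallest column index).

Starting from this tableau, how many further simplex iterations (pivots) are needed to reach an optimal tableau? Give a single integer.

pivot: x5 in, x4 out → z = 158
pivot: x3 in, x1 out → z = 530
No improving column remains; optimal.

2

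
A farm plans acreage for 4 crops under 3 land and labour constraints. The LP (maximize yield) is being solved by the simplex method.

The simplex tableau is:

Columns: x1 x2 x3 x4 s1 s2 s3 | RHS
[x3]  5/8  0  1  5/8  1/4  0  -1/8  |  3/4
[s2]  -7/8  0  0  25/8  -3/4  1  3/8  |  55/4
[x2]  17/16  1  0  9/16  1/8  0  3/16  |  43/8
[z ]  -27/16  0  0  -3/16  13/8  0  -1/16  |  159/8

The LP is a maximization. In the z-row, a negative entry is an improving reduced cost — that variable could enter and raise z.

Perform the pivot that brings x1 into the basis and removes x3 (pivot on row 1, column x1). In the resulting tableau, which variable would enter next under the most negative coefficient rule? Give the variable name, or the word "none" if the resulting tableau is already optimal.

Pivot element 5/8. New z-row = old z-row − (-27/16)·(row 1/(5/8)).
Updated z-row coefficients: x1: 0, x2: 0, x3: 27/10, x4: 3/2, s1: 23/10, s2: 0, s3: -2/5.
The most negative is -2/5 in column s3, so s3 would enter next.

s3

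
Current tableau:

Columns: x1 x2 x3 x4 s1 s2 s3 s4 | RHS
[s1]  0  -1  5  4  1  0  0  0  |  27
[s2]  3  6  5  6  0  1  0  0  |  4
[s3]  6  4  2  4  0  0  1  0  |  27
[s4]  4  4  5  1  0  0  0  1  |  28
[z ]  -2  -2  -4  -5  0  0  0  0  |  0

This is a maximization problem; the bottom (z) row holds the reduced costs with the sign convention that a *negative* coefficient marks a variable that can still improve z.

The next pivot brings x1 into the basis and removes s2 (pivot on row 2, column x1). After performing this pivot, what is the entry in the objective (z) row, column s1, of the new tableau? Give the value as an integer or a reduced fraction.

Pivot element is row 2, column x1: 3.
Normalize row 2: new (row 2, s1) = 0/3 = 0.
z-row ← z-row − (-2)·(new row 2): 0 − (-2)·0 = 0.

0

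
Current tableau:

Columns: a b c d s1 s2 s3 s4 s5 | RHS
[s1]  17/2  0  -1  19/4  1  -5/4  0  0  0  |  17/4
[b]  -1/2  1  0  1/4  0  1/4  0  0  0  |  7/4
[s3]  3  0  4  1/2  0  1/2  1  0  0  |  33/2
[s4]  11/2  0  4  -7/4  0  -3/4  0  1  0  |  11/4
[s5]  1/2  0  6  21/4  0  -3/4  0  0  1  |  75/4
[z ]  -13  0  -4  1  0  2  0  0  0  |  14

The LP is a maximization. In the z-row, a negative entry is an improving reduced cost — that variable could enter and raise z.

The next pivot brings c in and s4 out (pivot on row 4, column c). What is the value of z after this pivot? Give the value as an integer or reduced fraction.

67/4

Minimum ratio for c: (11/4)/4 = 11/16.
z changes by −(z-row coeff of c)·ratio = −(-4)·(11/16) = 11/4.
New z = 14 + (11/4) = 67/4.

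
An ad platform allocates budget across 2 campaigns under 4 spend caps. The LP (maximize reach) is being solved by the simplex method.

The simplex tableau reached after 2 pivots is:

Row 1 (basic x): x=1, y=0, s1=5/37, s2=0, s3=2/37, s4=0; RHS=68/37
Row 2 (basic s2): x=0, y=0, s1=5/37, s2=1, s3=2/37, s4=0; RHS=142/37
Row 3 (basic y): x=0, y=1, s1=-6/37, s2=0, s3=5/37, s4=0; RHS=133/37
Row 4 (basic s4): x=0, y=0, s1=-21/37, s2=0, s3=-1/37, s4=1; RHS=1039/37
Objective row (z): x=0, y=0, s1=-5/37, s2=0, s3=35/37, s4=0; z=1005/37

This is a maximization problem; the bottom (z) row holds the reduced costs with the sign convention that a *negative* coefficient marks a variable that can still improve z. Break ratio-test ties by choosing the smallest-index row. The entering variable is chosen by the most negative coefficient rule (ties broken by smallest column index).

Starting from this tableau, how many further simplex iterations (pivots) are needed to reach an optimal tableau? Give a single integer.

1

pivot: s1 in, x out → z = 29
No improving column remains; optimal.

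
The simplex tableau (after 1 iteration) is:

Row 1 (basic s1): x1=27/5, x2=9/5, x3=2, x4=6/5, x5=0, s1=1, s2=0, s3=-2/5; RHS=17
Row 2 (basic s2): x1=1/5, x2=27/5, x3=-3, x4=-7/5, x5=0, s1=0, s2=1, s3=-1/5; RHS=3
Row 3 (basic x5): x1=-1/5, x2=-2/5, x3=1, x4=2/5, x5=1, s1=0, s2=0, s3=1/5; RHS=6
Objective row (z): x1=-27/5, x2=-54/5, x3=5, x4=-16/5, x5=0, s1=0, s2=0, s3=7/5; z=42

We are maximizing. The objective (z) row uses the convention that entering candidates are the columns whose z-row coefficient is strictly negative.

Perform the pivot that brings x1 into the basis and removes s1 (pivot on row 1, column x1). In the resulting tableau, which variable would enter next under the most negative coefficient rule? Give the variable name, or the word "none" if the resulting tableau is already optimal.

x2

Pivot element 27/5. New z-row = old z-row − (-27/5)·(row 1/(27/5)).
Updated z-row coefficients: x1: 0, x2: -9, x3: 7, x4: -2, x5: 0, s1: 1, s2: 0, s3: 1.
The most negative is -9 in column x2, so x2 would enter next.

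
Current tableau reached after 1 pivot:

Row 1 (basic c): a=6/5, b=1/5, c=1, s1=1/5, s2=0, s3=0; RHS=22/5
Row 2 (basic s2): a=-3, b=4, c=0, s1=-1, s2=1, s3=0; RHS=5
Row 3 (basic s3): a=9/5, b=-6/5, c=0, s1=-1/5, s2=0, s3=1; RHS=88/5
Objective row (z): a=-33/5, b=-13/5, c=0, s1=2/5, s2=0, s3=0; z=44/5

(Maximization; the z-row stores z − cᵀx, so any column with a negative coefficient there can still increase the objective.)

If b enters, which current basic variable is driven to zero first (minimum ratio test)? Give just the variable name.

s2

Ratios: row 1 (c): (22/5)/(1/5) = 22; row 2 (s2): 5/4 = 5/4; row 3 (s3): entry -6/5 ≤ 0, skip.
Minimum ratio 5/4 is in the s2 row, so s2 leaves.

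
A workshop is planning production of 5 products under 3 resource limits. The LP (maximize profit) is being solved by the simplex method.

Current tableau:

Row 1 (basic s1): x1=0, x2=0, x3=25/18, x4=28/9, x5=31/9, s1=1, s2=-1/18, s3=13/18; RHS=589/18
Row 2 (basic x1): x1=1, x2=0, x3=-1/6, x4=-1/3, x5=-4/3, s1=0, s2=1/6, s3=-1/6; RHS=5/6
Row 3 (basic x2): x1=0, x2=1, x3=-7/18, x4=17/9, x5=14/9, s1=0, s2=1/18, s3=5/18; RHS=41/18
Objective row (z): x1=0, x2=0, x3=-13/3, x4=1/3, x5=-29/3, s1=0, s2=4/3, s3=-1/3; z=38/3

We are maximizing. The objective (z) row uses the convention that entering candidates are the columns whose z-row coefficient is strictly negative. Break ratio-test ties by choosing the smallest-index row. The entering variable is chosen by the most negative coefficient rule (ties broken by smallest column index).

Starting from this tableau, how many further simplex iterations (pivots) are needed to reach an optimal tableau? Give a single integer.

pivot: x5 in, x2 out → z = 751/28
pivot: x3 in, s1 out → z = 769/7
pivot: x2 in, x5 out → z = 2869/25
No improving column remains; optimal.

3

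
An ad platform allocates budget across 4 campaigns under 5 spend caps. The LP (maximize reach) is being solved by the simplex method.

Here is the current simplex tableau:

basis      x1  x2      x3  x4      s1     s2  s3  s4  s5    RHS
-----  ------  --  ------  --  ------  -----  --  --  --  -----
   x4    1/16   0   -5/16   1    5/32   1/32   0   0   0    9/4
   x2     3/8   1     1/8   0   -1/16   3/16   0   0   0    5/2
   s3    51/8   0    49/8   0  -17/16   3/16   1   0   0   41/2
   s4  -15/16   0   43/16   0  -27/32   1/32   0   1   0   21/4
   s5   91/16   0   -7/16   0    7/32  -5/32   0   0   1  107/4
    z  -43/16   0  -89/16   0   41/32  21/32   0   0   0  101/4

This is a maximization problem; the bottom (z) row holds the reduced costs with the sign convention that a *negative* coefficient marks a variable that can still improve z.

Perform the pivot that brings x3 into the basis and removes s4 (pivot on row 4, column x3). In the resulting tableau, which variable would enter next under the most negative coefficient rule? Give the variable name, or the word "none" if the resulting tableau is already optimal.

Pivot element 43/16. New z-row = old z-row − (-89/16)·(row 4/(43/16)).
Updated z-row coefficients: x1: -199/43, x2: 0, x3: 0, x4: 0, s1: -20/43, s2: 31/43, s3: 0, s4: 89/43, s5: 0.
The most negative is -199/43 in column x1, so x1 would enter next.

x1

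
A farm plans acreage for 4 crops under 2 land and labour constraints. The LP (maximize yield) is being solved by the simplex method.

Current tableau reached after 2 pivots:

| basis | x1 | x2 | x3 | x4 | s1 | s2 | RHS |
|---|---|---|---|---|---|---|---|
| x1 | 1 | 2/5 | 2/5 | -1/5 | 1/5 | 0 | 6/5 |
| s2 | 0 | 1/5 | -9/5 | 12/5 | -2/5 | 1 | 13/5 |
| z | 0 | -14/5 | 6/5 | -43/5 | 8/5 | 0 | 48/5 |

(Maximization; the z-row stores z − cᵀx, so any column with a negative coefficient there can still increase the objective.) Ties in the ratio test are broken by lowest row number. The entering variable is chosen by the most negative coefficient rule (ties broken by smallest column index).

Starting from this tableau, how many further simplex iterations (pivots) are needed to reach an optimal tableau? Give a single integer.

pivot: x4 in, s2 out → z = 227/12
pivot: x3 in, x1 out → z = 146/3
No improving column remains; optimal.

2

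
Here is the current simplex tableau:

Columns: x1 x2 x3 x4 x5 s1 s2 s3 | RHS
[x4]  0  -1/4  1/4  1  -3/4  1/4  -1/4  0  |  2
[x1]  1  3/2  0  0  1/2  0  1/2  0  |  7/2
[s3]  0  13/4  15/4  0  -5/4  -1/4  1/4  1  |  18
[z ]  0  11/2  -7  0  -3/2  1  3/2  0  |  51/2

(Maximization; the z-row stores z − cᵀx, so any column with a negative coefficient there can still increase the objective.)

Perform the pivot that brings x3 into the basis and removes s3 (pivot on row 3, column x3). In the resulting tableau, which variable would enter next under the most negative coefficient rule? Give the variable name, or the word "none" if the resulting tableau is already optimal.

Pivot element 15/4. New z-row = old z-row − (-7)·(row 3/(15/4)).
Updated z-row coefficients: x1: 0, x2: 347/30, x3: 0, x4: 0, x5: -23/6, s1: 8/15, s2: 59/30, s3: 28/15.
The most negative is -23/6 in column x5, so x5 would enter next.

x5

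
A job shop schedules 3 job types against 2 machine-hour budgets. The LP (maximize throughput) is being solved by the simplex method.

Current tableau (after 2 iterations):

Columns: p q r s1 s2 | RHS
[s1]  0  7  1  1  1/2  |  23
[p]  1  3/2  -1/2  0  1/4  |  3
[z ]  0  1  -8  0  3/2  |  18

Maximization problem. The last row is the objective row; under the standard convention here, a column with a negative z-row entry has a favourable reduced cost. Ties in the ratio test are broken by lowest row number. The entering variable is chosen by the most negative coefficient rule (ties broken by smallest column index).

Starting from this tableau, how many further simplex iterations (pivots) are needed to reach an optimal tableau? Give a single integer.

pivot: r in, s1 out → z = 202
No improving column remains; optimal.

1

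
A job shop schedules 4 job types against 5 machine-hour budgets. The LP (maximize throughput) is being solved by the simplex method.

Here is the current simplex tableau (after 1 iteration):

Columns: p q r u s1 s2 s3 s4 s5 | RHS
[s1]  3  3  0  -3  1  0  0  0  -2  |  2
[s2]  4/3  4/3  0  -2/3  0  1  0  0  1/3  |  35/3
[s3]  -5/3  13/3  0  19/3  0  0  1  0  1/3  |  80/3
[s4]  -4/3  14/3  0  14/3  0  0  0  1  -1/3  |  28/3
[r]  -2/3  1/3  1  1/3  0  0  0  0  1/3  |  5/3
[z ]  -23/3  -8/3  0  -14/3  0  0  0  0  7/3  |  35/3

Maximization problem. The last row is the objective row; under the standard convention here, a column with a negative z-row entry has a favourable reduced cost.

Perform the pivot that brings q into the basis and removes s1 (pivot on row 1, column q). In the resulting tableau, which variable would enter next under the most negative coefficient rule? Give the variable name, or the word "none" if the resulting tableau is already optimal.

u

Pivot element 3. New z-row = old z-row − (-8/3)·(row 1/3).
Updated z-row coefficients: p: -5, q: 0, r: 0, u: -22/3, s1: 8/9, s2: 0, s3: 0, s4: 0, s5: 5/9.
The most negative is -22/3 in column u, so u would enter next.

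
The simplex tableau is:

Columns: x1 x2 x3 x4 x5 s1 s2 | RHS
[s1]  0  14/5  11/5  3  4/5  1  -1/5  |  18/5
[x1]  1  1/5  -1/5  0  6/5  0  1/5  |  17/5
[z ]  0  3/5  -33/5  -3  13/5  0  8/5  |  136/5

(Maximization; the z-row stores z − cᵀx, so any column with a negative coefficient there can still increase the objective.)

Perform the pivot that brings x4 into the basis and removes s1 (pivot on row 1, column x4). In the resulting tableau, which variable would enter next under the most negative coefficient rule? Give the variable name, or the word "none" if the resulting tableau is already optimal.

x3

Pivot element 3. New z-row = old z-row − (-3)·(row 1/3).
Updated z-row coefficients: x1: 0, x2: 17/5, x3: -22/5, x4: 0, x5: 17/5, s1: 1, s2: 7/5.
The most negative is -22/5 in column x3, so x3 would enter next.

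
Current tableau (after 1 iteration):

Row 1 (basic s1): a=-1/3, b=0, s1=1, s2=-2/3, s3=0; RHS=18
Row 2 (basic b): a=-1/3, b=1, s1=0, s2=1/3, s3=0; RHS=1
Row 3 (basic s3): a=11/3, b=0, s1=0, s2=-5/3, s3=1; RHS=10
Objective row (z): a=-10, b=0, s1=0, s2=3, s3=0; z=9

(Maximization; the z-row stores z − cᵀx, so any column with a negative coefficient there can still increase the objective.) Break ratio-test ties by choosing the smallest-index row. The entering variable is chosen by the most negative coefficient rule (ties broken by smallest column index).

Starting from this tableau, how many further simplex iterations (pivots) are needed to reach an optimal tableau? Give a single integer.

pivot: a in, s3 out → z = 399/11
pivot: s2 in, b out → z = 105/2
No improving column remains; optimal.

2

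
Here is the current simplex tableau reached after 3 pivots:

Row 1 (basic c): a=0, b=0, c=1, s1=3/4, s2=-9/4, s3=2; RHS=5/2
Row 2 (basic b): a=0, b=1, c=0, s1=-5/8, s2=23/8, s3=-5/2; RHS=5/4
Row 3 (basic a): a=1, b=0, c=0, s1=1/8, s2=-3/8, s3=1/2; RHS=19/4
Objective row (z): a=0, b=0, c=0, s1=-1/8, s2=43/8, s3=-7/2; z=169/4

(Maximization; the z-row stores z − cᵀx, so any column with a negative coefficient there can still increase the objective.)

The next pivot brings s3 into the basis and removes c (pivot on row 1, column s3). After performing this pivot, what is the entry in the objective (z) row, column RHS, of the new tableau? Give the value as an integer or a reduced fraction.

373/8

Pivot element is row 1, column s3: 2.
Normalize row 1: new (row 1, RHS) = (5/2)/2 = 5/4.
z-row ← z-row − (-7/2)·(new row 1): 169/4 − (-7/2)·(5/4) = 373/8.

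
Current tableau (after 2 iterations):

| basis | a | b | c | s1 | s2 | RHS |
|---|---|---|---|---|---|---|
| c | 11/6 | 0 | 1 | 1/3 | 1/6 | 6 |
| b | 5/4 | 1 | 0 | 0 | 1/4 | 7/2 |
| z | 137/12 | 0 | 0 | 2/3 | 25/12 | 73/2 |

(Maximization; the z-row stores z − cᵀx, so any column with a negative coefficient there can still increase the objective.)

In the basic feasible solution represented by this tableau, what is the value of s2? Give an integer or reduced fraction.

0

s2 is nonbasic (not in the basis column), so its value in the current BFS is 0.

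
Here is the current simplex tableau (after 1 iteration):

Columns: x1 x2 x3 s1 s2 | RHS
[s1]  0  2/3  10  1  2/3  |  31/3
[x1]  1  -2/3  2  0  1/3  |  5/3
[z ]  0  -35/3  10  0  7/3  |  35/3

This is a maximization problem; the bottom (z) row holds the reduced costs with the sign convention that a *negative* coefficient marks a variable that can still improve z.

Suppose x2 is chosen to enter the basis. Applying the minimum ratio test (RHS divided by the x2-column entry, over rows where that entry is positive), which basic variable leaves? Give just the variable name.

s1

Ratios: row 1 (s1): (31/3)/(2/3) = 31/2; row 2 (x1): entry -2/3 ≤ 0, skip.
Minimum ratio 31/2 is in the s1 row, so s1 leaves.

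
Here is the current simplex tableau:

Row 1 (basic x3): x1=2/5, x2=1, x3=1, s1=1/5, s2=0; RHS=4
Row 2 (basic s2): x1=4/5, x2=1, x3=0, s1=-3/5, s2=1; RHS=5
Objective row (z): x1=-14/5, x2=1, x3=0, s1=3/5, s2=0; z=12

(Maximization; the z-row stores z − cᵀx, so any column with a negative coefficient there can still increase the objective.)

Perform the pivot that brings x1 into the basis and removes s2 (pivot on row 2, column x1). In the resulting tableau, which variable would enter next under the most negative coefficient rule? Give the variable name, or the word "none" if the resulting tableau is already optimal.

Pivot element 4/5. New z-row = old z-row − (-14/5)·(row 2/(4/5)).
Updated z-row coefficients: x1: 0, x2: 9/2, x3: 0, s1: -3/2, s2: 7/2.
The most negative is -3/2 in column s1, so s1 would enter next.

s1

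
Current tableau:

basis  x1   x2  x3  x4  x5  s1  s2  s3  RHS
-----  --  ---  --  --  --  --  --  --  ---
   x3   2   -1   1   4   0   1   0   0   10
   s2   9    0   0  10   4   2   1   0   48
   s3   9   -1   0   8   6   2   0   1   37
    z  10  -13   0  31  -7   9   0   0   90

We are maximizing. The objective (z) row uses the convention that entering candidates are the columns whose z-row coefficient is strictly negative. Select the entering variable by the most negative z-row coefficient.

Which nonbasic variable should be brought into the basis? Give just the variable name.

x2

Objective-row coefficients: x1: 10, x2: -13, x3: 0, x4: 31, x5: -7, s1: 9, s2: 0, s3: 0.
The most negative is -13 in column x2, so x2 enters.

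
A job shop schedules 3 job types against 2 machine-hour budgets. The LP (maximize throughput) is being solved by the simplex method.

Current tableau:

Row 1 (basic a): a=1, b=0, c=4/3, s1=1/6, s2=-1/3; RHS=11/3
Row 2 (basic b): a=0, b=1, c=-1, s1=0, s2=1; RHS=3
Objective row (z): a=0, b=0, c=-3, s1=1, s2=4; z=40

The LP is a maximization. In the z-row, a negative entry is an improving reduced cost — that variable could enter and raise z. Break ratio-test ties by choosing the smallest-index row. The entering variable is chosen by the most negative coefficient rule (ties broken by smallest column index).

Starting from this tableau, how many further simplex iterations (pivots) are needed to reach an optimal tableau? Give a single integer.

1

pivot: c in, a out → z = 193/4
No improving column remains; optimal.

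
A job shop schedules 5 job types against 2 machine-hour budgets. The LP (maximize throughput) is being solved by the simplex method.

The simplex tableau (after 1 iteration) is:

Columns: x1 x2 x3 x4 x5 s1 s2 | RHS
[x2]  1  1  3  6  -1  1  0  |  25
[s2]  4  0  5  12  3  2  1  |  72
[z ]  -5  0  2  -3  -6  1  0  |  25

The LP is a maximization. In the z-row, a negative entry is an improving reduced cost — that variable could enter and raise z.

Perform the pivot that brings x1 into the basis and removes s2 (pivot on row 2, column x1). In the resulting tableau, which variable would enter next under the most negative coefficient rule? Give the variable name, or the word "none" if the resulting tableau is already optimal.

x5

Pivot element 4. New z-row = old z-row − (-5)·(row 2/4).
Updated z-row coefficients: x1: 0, x2: 0, x3: 33/4, x4: 12, x5: -9/4, s1: 7/2, s2: 5/4.
The most negative is -9/4 in column x5, so x5 would enter next.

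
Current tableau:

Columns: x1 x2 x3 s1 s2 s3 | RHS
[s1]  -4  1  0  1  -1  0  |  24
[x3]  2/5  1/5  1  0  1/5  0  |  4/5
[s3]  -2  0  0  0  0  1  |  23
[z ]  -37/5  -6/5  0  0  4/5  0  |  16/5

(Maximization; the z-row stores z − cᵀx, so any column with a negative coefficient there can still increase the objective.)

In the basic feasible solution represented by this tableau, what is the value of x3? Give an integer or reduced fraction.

x3 is basic (row 2); its value is the RHS of that row: 4/5.

4/5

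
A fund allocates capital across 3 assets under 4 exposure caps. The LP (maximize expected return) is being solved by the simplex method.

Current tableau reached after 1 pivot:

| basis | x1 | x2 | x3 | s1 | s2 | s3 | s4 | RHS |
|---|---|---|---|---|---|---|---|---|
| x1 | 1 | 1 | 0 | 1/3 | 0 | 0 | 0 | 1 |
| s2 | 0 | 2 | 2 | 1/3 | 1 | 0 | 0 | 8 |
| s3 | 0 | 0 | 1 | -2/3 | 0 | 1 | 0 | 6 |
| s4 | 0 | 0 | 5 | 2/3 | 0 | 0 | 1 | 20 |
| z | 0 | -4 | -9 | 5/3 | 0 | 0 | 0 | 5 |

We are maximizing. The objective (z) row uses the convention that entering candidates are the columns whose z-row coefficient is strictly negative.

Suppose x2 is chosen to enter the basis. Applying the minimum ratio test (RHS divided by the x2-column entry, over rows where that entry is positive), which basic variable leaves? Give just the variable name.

Ratios: row 1 (x1): 1/1 = 1; row 2 (s2): 8/2 = 4; row 3 (s3): entry 0 ≤ 0, skip; row 4 (s4): entry 0 ≤ 0, skip.
Minimum ratio 1 is in the x1 row, so x1 leaves.

x1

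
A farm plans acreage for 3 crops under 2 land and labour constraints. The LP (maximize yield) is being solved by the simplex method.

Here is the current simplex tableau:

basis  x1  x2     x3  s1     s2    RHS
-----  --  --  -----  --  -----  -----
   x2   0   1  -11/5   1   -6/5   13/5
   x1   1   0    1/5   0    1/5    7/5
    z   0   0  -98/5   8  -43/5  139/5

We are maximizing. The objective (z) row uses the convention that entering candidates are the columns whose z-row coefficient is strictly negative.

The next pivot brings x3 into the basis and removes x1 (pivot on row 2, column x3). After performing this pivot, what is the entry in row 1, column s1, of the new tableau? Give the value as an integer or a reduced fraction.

Pivot element is row 2, column x3: 1/5.
Normalize row 2: new (row 2, s1) = 0/(1/5) = 0.
row 1 ← row 1 − (-11/5)·(new row 2): 1 − (-11/5)·0 = 1.

1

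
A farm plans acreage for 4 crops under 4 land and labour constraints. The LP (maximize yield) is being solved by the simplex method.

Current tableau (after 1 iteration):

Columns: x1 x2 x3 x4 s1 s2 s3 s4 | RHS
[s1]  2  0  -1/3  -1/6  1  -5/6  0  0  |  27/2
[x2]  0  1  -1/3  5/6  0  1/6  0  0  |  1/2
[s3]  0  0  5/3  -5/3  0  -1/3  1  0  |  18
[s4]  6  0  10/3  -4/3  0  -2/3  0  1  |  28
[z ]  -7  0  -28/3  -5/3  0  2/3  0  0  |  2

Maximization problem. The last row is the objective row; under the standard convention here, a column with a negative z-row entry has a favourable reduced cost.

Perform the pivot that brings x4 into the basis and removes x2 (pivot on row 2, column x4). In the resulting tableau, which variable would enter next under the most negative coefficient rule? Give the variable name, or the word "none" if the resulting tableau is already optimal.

x3

Pivot element 5/6. New z-row = old z-row − (-5/3)·(row 2/(5/6)).
Updated z-row coefficients: x1: -7, x2: 2, x3: -10, x4: 0, s1: 0, s2: 1, s3: 0, s4: 0.
The most negative is -10 in column x3, so x3 would enter next.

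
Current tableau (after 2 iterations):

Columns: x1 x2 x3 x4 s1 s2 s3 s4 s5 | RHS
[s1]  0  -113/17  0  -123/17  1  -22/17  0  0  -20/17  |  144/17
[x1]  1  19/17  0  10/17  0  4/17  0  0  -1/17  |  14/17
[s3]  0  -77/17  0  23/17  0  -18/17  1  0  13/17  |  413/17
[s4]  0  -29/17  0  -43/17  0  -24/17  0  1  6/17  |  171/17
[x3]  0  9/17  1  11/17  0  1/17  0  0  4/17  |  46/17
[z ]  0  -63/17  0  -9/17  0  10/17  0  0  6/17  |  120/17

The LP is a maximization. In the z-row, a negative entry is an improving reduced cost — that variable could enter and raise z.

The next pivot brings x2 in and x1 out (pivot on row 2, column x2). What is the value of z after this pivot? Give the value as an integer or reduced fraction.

Minimum ratio for x2: (14/17)/(19/17) = 14/19.
z changes by −(z-row coeff of x2)·ratio = −(-63/17)·(14/19) = 882/323.
New z = 120/17 + (882/323) = 186/19.

186/19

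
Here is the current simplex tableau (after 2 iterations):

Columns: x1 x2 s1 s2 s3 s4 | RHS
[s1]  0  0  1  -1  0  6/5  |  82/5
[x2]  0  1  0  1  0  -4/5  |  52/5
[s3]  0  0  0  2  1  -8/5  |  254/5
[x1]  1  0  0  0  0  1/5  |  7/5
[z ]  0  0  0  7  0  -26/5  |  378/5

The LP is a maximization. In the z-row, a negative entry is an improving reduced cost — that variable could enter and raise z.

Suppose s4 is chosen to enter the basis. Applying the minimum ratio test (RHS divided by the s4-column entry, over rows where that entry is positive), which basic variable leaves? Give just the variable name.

Ratios: row 1 (s1): (82/5)/(6/5) = 41/3; row 2 (x2): entry -4/5 ≤ 0, skip; row 3 (s3): entry -8/5 ≤ 0, skip; row 4 (x1): (7/5)/(1/5) = 7.
Minimum ratio 7 is in the x1 row, so x1 leaves.

x1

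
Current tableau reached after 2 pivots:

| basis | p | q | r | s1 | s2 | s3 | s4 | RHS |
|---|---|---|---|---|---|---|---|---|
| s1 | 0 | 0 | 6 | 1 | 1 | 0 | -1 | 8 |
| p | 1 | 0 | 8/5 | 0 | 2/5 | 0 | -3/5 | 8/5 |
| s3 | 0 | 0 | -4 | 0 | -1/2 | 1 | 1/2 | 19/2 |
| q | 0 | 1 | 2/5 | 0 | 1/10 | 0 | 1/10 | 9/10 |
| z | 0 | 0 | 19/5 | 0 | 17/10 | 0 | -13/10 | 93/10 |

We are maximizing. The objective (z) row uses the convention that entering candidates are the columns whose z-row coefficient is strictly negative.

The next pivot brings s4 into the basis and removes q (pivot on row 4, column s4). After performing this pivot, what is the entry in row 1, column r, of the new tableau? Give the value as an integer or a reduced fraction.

Pivot element is row 4, column s4: 1/10.
Normalize row 4: new (row 4, r) = (2/5)/(1/10) = 4.
row 1 ← row 1 − (-1)·(new row 4): 6 − (-1)·4 = 10.

10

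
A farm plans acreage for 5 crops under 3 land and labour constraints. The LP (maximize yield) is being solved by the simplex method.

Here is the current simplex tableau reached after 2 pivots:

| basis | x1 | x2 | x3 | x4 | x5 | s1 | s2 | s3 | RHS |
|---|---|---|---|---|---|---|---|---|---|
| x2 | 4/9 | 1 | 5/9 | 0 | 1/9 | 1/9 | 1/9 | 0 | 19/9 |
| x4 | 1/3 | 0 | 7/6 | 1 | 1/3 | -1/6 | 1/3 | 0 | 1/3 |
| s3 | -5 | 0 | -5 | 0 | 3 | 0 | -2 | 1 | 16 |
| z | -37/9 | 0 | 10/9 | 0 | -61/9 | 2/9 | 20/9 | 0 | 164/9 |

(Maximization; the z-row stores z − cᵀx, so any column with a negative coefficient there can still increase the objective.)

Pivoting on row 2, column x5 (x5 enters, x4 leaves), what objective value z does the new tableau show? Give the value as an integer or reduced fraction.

Minimum ratio for x5: (1/3)/(1/3) = 1.
z changes by −(z-row coeff of x5)·ratio = −(-61/9)·1 = 61/9.
New z = 164/9 + (61/9) = 25.

25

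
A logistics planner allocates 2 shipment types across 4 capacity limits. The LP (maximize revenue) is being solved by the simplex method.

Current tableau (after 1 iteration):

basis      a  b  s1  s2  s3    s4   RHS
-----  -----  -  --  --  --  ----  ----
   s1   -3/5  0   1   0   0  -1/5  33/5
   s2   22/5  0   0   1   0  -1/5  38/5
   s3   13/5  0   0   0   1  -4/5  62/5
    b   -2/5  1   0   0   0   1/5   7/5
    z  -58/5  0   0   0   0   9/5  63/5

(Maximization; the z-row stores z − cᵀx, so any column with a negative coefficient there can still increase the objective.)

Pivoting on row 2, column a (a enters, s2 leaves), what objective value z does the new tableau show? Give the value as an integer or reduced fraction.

Minimum ratio for a: (38/5)/(22/5) = 19/11.
z changes by −(z-row coeff of a)·ratio = −(-58/5)·(19/11) = 1102/55.
New z = 63/5 + (1102/55) = 359/11.

359/11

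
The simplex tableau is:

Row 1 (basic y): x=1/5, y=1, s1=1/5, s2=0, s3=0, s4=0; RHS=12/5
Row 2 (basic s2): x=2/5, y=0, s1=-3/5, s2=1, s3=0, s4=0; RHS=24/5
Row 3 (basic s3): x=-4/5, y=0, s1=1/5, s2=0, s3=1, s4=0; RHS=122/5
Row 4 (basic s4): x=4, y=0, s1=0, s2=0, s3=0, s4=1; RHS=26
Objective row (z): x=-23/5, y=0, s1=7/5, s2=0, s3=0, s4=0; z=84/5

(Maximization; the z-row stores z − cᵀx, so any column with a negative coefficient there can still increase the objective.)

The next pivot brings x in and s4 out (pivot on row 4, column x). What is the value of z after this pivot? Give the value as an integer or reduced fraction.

Minimum ratio for x: 26/4 = 13/2.
z changes by −(z-row coeff of x)·ratio = −(-23/5)·(13/2) = 299/10.
New z = 84/5 + (299/10) = 467/10.

467/10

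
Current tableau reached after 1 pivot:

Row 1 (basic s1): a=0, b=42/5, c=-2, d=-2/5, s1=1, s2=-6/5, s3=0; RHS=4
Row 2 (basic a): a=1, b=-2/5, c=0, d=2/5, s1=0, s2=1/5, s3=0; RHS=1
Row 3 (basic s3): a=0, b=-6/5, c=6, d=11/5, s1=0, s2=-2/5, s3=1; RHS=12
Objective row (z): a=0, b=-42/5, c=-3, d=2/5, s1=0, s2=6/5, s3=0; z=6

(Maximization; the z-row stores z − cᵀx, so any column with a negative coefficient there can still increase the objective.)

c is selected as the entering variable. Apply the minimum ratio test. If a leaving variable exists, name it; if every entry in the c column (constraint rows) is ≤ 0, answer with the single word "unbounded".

Ratios: row 1 (s1): entry -2 ≤ 0, skip; row 2 (a): entry 0 ≤ 0, skip; row 3 (s3): 12/6 = 2.
Minimum ratio is in the s3 row, so s3 leaves.

s3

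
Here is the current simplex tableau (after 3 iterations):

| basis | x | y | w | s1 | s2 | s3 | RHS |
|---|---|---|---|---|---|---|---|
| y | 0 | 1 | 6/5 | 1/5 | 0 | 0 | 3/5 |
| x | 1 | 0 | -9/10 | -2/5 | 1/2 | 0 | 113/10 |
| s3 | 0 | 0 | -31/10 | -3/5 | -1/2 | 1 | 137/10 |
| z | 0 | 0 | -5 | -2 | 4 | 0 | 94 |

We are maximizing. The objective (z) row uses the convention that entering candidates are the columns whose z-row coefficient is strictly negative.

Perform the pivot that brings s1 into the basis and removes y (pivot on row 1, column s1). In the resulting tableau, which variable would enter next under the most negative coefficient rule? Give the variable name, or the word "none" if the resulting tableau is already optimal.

Pivot element 1/5. New z-row = old z-row − (-2)·(row 1/(1/5)).
Updated z-row coefficients: x: 0, y: 10, w: 7, s1: 0, s2: 4, s3: 0.
No coefficient is strictly negative; the tableau after this pivot is optimal.

none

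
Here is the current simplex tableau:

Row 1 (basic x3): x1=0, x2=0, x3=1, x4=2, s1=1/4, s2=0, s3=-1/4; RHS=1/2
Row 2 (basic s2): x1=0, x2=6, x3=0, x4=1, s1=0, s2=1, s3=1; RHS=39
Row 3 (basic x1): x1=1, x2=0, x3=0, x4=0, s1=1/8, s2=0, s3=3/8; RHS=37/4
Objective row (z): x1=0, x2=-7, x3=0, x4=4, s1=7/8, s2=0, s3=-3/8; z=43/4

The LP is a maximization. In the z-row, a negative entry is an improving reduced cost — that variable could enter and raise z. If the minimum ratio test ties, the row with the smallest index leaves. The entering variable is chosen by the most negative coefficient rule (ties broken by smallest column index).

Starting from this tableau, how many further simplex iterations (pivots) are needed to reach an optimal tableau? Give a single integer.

1

pivot: x2 in, s2 out → z = 225/4
No improving column remains; optimal.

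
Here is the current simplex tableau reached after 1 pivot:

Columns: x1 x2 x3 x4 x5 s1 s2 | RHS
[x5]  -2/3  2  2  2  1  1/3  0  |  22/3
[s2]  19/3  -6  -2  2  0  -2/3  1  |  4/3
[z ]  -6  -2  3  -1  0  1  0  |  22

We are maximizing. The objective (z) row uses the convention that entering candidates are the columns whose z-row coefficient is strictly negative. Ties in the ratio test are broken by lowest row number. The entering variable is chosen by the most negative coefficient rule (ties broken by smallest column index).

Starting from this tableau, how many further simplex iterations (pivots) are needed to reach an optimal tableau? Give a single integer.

2

pivot: x1 in, s2 out → z = 442/19
pivot: x2 in, x5 out → z = 848/13
No improving column remains; optimal.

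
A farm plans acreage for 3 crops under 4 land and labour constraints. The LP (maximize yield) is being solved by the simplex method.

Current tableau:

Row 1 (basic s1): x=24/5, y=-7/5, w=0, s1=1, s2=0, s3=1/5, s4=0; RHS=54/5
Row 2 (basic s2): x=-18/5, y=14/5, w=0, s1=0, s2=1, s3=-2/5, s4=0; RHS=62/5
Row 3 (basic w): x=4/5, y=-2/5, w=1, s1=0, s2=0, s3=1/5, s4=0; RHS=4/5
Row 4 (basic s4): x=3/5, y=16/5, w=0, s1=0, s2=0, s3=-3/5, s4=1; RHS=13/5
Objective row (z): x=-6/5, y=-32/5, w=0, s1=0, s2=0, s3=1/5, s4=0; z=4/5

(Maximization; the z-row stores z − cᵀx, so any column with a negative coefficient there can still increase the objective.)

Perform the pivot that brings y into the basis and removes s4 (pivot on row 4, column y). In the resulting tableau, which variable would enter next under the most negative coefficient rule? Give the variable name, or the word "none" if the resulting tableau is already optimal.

s3

Pivot element 16/5. New z-row = old z-row − (-32/5)·(row 4/(16/5)).
Updated z-row coefficients: x: 0, y: 0, w: 0, s1: 0, s2: 0, s3: -1, s4: 2.
The most negative is -1 in column s3, so s3 would enter next.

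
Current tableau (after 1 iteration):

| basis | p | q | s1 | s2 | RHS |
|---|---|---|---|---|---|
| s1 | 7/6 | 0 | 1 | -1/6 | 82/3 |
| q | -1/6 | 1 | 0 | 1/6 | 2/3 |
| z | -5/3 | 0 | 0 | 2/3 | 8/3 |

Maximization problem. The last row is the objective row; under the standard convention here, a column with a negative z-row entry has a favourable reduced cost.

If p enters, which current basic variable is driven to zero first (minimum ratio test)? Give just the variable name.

Ratios: row 1 (s1): (82/3)/(7/6) = 164/7; row 2 (q): entry -1/6 ≤ 0, skip.
Minimum ratio 164/7 is in the s1 row, so s1 leaves.

s1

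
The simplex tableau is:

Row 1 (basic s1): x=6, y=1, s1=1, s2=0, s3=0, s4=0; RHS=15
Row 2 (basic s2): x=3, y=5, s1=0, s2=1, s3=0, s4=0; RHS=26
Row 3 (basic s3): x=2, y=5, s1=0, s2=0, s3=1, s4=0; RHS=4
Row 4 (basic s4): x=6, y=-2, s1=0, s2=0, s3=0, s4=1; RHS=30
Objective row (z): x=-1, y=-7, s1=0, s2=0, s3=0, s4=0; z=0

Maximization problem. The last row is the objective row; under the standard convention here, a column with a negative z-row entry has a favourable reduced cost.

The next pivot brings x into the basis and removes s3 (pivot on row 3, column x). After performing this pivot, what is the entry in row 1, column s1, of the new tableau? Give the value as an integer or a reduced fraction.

Pivot element is row 3, column x: 2.
Normalize row 3: new (row 3, s1) = 0/2 = 0.
row 1 ← row 1 − 6·(new row 3): 1 − 6·0 = 1.

1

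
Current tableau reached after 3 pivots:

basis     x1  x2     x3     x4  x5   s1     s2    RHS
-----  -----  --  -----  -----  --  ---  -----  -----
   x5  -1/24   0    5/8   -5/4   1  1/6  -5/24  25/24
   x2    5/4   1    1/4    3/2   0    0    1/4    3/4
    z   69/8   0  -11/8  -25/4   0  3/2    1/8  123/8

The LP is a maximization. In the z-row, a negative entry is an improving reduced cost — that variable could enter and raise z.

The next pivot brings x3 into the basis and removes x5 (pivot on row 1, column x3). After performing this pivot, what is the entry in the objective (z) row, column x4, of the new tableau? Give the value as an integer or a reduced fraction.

Pivot element is row 1, column x3: 5/8.
Normalize row 1: new (row 1, x4) = (-5/4)/(5/8) = -2.
z-row ← z-row − (-11/8)·(new row 1): -25/4 − (-11/8)·(-2) = -9.

-9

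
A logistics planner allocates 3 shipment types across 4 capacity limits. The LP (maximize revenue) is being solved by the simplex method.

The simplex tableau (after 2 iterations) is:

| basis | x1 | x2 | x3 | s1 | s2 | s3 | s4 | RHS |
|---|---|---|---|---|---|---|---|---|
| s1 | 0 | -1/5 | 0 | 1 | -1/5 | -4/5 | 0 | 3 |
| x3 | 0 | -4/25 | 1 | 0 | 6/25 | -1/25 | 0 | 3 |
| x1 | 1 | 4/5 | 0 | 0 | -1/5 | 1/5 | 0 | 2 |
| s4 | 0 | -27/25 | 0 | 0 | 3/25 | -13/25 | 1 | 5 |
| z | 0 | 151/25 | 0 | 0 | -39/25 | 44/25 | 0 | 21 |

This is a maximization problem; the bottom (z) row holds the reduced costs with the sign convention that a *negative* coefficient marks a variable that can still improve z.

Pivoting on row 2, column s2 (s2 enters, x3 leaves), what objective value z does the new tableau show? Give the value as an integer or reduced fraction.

Minimum ratio for s2: 3/(6/25) = 25/2.
z changes by −(z-row coeff of s2)·ratio = −(-39/25)·(25/2) = 39/2.
New z = 21 + (39/2) = 81/2.

81/2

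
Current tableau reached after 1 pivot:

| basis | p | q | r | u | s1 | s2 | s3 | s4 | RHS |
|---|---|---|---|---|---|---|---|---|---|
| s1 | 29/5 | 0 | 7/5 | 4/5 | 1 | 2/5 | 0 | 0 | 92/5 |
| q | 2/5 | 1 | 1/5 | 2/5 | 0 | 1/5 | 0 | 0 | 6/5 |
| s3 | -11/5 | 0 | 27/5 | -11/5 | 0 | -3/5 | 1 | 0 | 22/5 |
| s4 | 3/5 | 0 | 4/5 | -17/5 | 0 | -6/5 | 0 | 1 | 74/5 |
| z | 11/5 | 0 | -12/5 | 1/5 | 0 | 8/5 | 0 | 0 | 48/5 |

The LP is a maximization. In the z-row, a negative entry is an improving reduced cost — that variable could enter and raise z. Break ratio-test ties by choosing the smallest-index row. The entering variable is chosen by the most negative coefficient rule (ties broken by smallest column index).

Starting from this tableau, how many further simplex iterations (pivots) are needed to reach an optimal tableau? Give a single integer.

2

pivot: r in, s3 out → z = 104/9
pivot: u in, q out → z = 172/13
No improving column remains; optimal.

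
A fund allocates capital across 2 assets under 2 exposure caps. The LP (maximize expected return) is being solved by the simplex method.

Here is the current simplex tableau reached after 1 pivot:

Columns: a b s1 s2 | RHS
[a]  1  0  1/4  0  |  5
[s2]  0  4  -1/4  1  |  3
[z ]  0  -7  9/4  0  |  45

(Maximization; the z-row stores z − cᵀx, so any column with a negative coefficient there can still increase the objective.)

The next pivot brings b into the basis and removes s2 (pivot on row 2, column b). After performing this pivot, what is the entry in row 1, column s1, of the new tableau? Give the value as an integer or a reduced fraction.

Pivot element is row 2, column b: 4.
Normalize row 2: new (row 2, s1) = (-1/4)/4 = -1/16.
row 1 ← row 1 − 0·(new row 2): 1/4 − 0·(-1/16) = 1/4.

1/4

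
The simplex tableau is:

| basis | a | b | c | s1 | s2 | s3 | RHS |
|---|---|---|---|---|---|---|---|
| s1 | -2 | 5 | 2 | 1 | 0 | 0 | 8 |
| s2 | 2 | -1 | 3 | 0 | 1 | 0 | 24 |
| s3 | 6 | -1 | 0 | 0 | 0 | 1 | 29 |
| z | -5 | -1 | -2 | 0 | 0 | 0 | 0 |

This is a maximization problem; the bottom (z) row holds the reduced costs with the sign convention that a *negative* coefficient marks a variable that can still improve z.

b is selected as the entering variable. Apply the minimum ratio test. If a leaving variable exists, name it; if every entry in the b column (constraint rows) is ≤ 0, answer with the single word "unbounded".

Ratios: row 1 (s1): 8/5 = 8/5; row 2 (s2): entry -1 ≤ 0, skip; row 3 (s3): entry -1 ≤ 0, skip.
Minimum ratio is in the s1 row, so s1 leaves.

s1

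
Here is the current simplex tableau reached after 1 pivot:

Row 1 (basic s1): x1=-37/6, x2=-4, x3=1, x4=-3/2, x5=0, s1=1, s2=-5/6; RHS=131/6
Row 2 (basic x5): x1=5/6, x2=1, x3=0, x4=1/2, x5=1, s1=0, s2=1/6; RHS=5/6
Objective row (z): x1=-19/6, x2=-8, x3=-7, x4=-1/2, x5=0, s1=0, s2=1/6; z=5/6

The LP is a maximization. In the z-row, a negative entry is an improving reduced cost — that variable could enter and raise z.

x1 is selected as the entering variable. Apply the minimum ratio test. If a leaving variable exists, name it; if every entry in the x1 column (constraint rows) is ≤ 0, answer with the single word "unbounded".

x5

Ratios: row 1 (s1): entry -37/6 ≤ 0, skip; row 2 (x5): (5/6)/(5/6) = 1.
Minimum ratio is in the x5 row, so x5 leaves.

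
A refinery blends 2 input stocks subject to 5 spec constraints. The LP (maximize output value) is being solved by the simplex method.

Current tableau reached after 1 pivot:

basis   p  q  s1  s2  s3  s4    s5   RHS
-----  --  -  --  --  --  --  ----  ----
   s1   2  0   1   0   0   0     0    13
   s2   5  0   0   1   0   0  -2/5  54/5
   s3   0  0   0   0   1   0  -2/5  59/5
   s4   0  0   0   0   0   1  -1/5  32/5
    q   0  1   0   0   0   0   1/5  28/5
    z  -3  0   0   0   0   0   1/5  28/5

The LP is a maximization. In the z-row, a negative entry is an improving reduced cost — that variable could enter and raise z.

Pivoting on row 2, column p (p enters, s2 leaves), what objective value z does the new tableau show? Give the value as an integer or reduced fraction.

302/25

Minimum ratio for p: (54/5)/5 = 54/25.
z changes by −(z-row coeff of p)·ratio = −(-3)·(54/25) = 162/25.
New z = 28/5 + (162/25) = 302/25.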